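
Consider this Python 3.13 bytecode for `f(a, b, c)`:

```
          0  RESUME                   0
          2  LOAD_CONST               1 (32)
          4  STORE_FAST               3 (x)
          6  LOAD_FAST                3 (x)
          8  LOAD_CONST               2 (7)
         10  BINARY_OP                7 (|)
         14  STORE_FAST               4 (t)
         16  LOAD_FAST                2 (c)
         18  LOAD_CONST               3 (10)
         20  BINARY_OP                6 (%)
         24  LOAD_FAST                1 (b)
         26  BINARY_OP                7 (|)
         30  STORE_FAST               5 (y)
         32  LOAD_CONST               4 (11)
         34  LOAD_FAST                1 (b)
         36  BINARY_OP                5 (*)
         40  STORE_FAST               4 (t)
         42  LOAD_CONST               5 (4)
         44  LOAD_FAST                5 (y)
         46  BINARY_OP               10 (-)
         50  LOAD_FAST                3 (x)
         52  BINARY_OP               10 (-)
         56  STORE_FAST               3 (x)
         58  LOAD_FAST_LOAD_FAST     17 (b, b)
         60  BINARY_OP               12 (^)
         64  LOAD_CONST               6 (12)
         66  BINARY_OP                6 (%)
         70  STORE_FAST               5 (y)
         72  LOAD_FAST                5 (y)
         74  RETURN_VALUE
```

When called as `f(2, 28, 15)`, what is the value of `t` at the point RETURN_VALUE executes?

LOAD_CONST → push 32. Stack: [32]
STORE_FAST x → x=32. Stack: []
LOAD_FAST x → push 32. Stack: [32]
LOAD_CONST → push 7. Stack: [32, 7]
BINARY_OP | → 32 | 7 = 39. Stack: [39]
STORE_FAST t → t=39. Stack: []
LOAD_FAST c → push 15. Stack: [15]
LOAD_CONST → push 10. Stack: [15, 10]
BINARY_OP % → 15 % 10 = 5. Stack: [5]
LOAD_FAST b → push 28. Stack: [5, 28]
BINARY_OP | → 5 | 28 = 29. Stack: [29]
STORE_FAST y → y=29. Stack: []
LOAD_CONST → push 11. Stack: [11]
LOAD_FAST b → push 28. Stack: [11, 28]
BINARY_OP * → 11 * 28 = 308. Stack: [308]
STORE_FAST t → t=308. Stack: []
LOAD_CONST → push 4. Stack: [4]
LOAD_FAST y → push 29. Stack: [4, 29]
BINARY_OP - → 4 - 29 = -25. Stack: [-25]
LOAD_FAST x → push 32. Stack: [-25, 32]
BINARY_OP - → -25 - 32 = -57. Stack: [-57]
STORE_FAST x → x=-57. Stack: []
LOAD_FAST_LOAD_FAST b,b → push 28,28. Stack: [28, 28]
BINARY_OP ^ → 28 ^ 28 = 0. Stack: [0]
LOAD_CONST → push 12. Stack: [0, 12]
BINARY_OP % → 0 % 12 = 0. Stack: [0]
STORE_FAST y → y=0. Stack: []
LOAD_FAST y → push 0. Stack: [0]
RETURN_VALUE → return 0.

308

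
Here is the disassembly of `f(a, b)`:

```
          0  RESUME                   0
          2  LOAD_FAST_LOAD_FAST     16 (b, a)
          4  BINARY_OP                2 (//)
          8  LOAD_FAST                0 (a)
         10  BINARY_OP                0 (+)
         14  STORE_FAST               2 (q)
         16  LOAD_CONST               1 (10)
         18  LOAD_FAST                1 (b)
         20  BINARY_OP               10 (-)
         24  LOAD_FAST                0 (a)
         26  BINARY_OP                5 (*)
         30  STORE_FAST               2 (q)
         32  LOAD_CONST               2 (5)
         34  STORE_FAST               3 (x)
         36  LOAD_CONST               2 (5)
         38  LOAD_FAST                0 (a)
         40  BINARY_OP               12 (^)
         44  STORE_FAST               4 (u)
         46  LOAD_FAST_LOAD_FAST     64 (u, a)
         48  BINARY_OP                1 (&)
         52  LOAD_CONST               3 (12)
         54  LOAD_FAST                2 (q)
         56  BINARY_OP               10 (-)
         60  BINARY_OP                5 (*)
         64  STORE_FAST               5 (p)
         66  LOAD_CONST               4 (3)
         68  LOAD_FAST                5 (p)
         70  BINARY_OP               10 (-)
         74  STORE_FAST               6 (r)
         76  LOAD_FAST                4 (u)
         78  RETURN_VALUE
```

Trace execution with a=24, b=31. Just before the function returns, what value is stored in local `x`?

5

LOAD_FAST_LOAD_FAST b,a → push 31,24. Stack: [31, 24]
BINARY_OP // → 31 // 24 = 1. Stack: [1]
LOAD_FAST a → push 24. Stack: [1, 24]
BINARY_OP + → 1 + 24 = 25. Stack: [25]
STORE_FAST q → q=25. Stack: []
LOAD_CONST → push 10. Stack: [10]
LOAD_FAST b → push 31. Stack: [10, 31]
BINARY_OP - → 10 - 31 = -21. Stack: [-21]
LOAD_FAST a → push 24. Stack: [-21, 24]
BINARY_OP * → -21 * 24 = -504. Stack: [-504]
STORE_FAST q → q=-504. Stack: []
LOAD_CONST → push 5. Stack: [5]
STORE_FAST x → x=5. Stack: []
LOAD_CONST → push 5. Stack: [5]
LOAD_FAST a → push 24. Stack: [5, 24]
BINARY_OP ^ → 5 ^ 24 = 29. Stack: [29]
STORE_FAST u → u=29. Stack: []
LOAD_FAST_LOAD_FAST u,a → push 29,24. Stack: [29, 24]
BINARY_OP & → 29 & 24 = 24. Stack: [24]
LOAD_CONST → push 12. Stack: [24, 12]
LOAD_FAST q → push -504. Stack: [24, 12, -504]
BINARY_OP - → 12 - -504 = 516. Stack: [24, 516]
BINARY_OP * → 24 * 516 = 12384. Stack: [12384]
STORE_FAST p → p=12384. Stack: []
LOAD_CONST → push 3. Stack: [3]
LOAD_FAST p → push 12384. Stack: [3, 12384]
BINARY_OP - → 3 - 12384 = -12381. Stack: [-12381]
STORE_FAST r → r=-12381. Stack: []
LOAD_FAST u → push 29. Stack: [29]
RETURN_VALUE → return 29.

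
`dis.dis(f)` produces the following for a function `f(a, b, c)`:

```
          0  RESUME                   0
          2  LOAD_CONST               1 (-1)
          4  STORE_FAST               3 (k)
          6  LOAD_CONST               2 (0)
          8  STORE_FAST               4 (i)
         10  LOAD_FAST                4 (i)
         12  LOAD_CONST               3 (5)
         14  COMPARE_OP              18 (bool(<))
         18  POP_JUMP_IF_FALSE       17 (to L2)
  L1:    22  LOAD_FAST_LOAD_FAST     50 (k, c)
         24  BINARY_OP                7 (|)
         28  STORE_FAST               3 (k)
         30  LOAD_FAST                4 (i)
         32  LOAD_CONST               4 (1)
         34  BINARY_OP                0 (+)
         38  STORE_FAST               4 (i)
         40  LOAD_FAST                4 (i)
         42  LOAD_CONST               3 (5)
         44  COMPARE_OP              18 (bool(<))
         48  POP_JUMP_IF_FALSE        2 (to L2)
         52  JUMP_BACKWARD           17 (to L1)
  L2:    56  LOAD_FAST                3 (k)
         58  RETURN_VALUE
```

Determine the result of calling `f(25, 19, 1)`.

-1

LOAD_CONST → push -1. Stack: [-1]
STORE_FAST k → k=-1. Stack: []
LOAD_CONST → push 0. Stack: [0]
STORE_FAST i → i=0. Stack: []
LOAD_FAST i → push 0. Stack: [0]
LOAD_CONST → push 5. Stack: [0, 5]
COMPARE_OP bool(<) → 0 vs 5 = True. Stack: [True]
POP_JUMP_IF_FALSE → pop True; no jump. Stack: []
LOAD_FAST_LOAD_FAST k,c → push -1,1. Stack: [-1, 1]
BINARY_OP | → -1 | 1 = -1. Stack: [-1]
STORE_FAST k → k=-1. Stack: []
LOAD_FAST i → push 0. Stack: [0]
LOAD_CONST → push 1. Stack: [0, 1]
BINARY_OP + → 0 + 1 = 1. Stack: [1]
STORE_FAST i → i=1. Stack: []
LOAD_FAST i → push 1. Stack: [1]
LOAD_CONST → push 5. Stack: [1, 5]
COMPARE_OP bool(<) → 1 vs 5 = True. Stack: [True]
POP_JUMP_IF_FALSE → pop True; no jump. Stack: []
LOAD_FAST_LOAD_FAST k,c → push -1,1. Stack: [-1, 1]
BINARY_OP | → -1 | 1 = -1. Stack: [-1]
STORE_FAST k → k=-1. Stack: []
LOAD_FAST i → push 1. Stack: [1]
LOAD_CONST → push 1. Stack: [1, 1]
BINARY_OP + → 1 + 1 = 2. Stack: [2]
STORE_FAST i → i=2. Stack: []
LOAD_FAST i → push 2. Stack: [2]
LOAD_CONST → push 5. Stack: [2, 5]
COMPARE_OP bool(<) → 2 vs 5 = True. Stack: [True]
POP_JUMP_IF_FALSE → pop True; no jump. Stack: []
LOAD_FAST_LOAD_FAST k,c → push -1,1. Stack: [-1, 1]
BINARY_OP | → -1 | 1 = -1. Stack: [-1]
STORE_FAST k → k=-1. Stack: []
LOAD_FAST i → push 2. Stack: [2]
LOAD_CONST → push 1. Stack: [2, 1]
BINARY_OP + → 2 + 1 = 3. Stack: [3]
STORE_FAST i → i=3. Stack: []
LOAD_FAST i → push 3. Stack: [3]
LOAD_CONST → push 5. Stack: [3, 5]
COMPARE_OP bool(<) → 3 vs 5 = True. Stack: [True]
POP_JUMP_IF_FALSE → pop True; no jump. Stack: []
LOAD_FAST_LOAD_FAST k,c → push -1,1. Stack: [-1, 1]
BINARY_OP | → -1 | 1 = -1. Stack: [-1]
STORE_FAST k → k=-1. Stack: []
LOAD_FAST i → push 3. Stack: [3]
LOAD_CONST → push 1. Stack: [3, 1]
BINARY_OP + → 3 + 1 = 4. Stack: [4]
STORE_FAST i → i=4. Stack: []
LOAD_FAST i → push 4. Stack: [4]
LOAD_CONST → push 5. Stack: [4, 5]
COMPARE_OP bool(<) → 4 vs 5 = True. Stack: [True]
POP_JUMP_IF_FALSE → pop True; no jump. Stack: []
LOAD_FAST_LOAD_FAST k,c → push -1,1. Stack: [-1, 1]
BINARY_OP | → -1 | 1 = -1. Stack: [-1]
STORE_FAST k → k=-1. Stack: []
LOAD_FAST i → push 4. Stack: [4]
LOAD_CONST → push 1. Stack: [4, 1]
BINARY_OP + → 4 + 1 = 5. Stack: [5]
STORE_FAST i → i=5. Stack: []
LOAD_FAST i → push 5. Stack: [5]
LOAD_CONST → push 5. Stack: [5, 5]
COMPARE_OP bool(<) → 5 vs 5 = False. Stack: [False]
POP_JUMP_IF_FALSE → pop False; jump. Stack: []
LOAD_FAST k → push -1. Stack: [-1]
RETURN_VALUE → return -1.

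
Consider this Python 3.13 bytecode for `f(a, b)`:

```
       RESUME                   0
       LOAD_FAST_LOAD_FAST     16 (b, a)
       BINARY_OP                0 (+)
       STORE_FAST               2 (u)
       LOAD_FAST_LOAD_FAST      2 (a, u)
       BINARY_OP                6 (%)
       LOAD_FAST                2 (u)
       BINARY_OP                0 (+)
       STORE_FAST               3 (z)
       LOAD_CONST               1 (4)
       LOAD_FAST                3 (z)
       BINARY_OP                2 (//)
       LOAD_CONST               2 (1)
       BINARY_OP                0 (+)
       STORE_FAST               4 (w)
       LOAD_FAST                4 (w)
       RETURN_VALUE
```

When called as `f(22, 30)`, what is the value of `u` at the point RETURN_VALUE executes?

52

LOAD_FAST_LOAD_FAST b,a → push 30,22. Stack: [30, 22]
BINARY_OP + → 30 + 22 = 52. Stack: [52]
STORE_FAST u → u=52. Stack: []
LOAD_FAST_LOAD_FAST a,u → push 22,52. Stack: [22, 52]
BINARY_OP % → 22 % 52 = 22. Stack: [22]
LOAD_FAST u → push 52. Stack: [22, 52]
BINARY_OP + → 22 + 52 = 74. Stack: [74]
STORE_FAST z → z=74. Stack: []
LOAD_CONST → push 4. Stack: [4]
LOAD_FAST z → push 74. Stack: [4, 74]
BINARY_OP // → 4 // 74 = 0. Stack: [0]
LOAD_CONST → push 1. Stack: [0, 1]
BINARY_OP + → 0 + 1 = 1. Stack: [1]
STORE_FAST w → w=1. Stack: []
LOAD_FAST w → push 1. Stack: [1]
RETURN_VALUE → return 1.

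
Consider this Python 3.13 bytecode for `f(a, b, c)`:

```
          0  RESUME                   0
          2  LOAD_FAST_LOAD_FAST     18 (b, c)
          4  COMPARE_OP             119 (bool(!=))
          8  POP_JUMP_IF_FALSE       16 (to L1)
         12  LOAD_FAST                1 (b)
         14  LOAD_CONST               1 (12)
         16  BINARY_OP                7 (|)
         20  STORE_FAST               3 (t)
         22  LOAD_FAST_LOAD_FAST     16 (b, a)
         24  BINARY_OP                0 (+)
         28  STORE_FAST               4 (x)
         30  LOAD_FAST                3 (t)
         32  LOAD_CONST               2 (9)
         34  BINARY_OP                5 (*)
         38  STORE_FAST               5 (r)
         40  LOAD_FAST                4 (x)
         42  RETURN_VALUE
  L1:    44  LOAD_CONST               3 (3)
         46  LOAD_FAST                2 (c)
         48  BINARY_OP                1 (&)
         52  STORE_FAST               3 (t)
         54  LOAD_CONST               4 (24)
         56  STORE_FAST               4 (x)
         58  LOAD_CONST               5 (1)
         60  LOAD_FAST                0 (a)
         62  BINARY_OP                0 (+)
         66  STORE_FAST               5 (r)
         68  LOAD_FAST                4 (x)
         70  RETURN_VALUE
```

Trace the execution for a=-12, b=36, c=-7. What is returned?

24

LOAD_FAST_LOAD_FAST b,c → push 36,-7. Stack: [36, -7]
COMPARE_OP bool(!=) → 36 vs -7 = True. Stack: [True]
POP_JUMP_IF_FALSE → pop True; no jump. Stack: []
LOAD_FAST b → push 36. Stack: [36]
LOAD_CONST → push 12. Stack: [36, 12]
BINARY_OP | → 36 | 12 = 44. Stack: [44]
STORE_FAST t → t=44. Stack: []
LOAD_FAST_LOAD_FAST b,a → push 36,-12. Stack: [36, -12]
BINARY_OP + → 36 + -12 = 24. Stack: [24]
STORE_FAST x → x=24. Stack: []
LOAD_FAST t → push 44. Stack: [44]
LOAD_CONST → push 9. Stack: [44, 9]
BINARY_OP * → 44 * 9 = 396. Stack: [396]
STORE_FAST r → r=396. Stack: []
LOAD_FAST x → push 24. Stack: [24]
RETURN_VALUE → return 24.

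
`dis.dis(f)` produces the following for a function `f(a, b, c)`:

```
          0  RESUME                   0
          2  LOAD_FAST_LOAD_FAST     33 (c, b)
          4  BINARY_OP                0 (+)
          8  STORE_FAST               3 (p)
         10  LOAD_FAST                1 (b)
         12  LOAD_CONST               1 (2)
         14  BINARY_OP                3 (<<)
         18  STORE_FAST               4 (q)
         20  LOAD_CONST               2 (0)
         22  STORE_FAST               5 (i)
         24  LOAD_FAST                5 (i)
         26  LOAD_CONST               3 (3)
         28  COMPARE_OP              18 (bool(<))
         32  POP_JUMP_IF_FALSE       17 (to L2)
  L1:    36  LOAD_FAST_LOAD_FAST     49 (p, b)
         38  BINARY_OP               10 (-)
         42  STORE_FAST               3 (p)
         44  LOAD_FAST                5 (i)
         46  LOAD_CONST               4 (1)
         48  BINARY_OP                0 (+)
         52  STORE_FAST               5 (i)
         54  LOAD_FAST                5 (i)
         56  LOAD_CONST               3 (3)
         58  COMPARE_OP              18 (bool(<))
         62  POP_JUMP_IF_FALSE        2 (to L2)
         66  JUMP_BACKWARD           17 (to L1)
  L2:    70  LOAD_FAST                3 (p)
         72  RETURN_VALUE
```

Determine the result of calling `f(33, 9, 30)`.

12

LOAD_FAST_LOAD_FAST c,b → push 30,9. Stack: [30, 9]
BINARY_OP + → 30 + 9 = 39. Stack: [39]
STORE_FAST p → p=39. Stack: []
LOAD_FAST b → push 9. Stack: [9]
LOAD_CONST → push 2. Stack: [9, 2]
BINARY_OP << → 9 << 2 = 36. Stack: [36]
STORE_FAST q → q=36. Stack: []
LOAD_CONST → push 0. Stack: [0]
STORE_FAST i → i=0. Stack: []
LOAD_FAST i → push 0. Stack: [0]
LOAD_CONST → push 3. Stack: [0, 3]
COMPARE_OP bool(<) → 0 vs 3 = True. Stack: [True]
POP_JUMP_IF_FALSE → pop True; no jump. Stack: []
LOAD_FAST_LOAD_FAST p,b → push 39,9. Stack: [39, 9]
BINARY_OP - → 39 - 9 = 30. Stack: [30]
STORE_FAST p → p=30. Stack: []
LOAD_FAST i → push 0. Stack: [0]
LOAD_CONST → push 1. Stack: [0, 1]
BINARY_OP + → 0 + 1 = 1. Stack: [1]
STORE_FAST i → i=1. Stack: []
LOAD_FAST i → push 1. Stack: [1]
LOAD_CONST → push 3. Stack: [1, 3]
COMPARE_OP bool(<) → 1 vs 3 = True. Stack: [True]
POP_JUMP_IF_FALSE → pop True; no jump. Stack: []
LOAD_FAST_LOAD_FAST p,b → push 30,9. Stack: [30, 9]
BINARY_OP - → 30 - 9 = 21. Stack: [21]
STORE_FAST p → p=21. Stack: []
LOAD_FAST i → push 1. Stack: [1]
LOAD_CONST → push 1. Stack: [1, 1]
BINARY_OP + → 1 + 1 = 2. Stack: [2]
STORE_FAST i → i=2. Stack: []
LOAD_FAST i → push 2. Stack: [2]
LOAD_CONST → push 3. Stack: [2, 3]
COMPARE_OP bool(<) → 2 vs 3 = True. Stack: [True]
POP_JUMP_IF_FALSE → pop True; no jump. Stack: []
LOAD_FAST_LOAD_FAST p,b → push 21,9. Stack: [21, 9]
BINARY_OP - → 21 - 9 = 12. Stack: [12]
STORE_FAST p → p=12. Stack: []
LOAD_FAST i → push 2. Stack: [2]
LOAD_CONST → push 1. Stack: [2, 1]
BINARY_OP + → 2 + 1 = 3. Stack: [3]
STORE_FAST i → i=3. Stack: []
LOAD_FAST i → push 3. Stack: [3]
LOAD_CONST → push 3. Stack: [3, 3]
COMPARE_OP bool(<) → 3 vs 3 = False. Stack: [False]
POP_JUMP_IF_FALSE → pop False; jump. Stack: []
LOAD_FAST p → push 12. Stack: [12]
RETURN_VALUE → return 12.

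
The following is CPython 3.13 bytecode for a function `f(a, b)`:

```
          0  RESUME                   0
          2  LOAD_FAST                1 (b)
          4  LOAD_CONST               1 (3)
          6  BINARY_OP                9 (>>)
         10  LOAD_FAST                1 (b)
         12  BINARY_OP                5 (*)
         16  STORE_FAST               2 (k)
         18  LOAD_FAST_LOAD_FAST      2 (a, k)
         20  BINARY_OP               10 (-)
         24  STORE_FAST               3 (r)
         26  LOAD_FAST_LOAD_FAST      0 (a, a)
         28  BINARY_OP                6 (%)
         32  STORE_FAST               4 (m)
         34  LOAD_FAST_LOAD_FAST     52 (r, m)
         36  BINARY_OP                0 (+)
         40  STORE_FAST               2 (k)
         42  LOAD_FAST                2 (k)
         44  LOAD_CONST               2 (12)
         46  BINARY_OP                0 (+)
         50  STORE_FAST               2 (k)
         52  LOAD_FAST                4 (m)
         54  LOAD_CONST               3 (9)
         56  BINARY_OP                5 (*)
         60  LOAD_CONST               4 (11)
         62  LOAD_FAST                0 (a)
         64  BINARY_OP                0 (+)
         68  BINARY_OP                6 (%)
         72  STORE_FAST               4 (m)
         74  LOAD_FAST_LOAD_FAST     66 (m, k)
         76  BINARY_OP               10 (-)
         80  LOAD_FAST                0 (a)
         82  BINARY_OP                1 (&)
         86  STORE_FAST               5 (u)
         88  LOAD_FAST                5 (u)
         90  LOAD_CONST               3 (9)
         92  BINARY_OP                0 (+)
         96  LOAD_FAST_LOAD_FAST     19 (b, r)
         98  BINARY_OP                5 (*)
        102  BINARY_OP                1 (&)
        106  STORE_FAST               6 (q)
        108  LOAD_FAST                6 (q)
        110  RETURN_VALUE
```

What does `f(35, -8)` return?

8

LOAD_FAST b → push -8. Stack: [-8]
LOAD_CONST → push 3. Stack: [-8, 3]
BINARY_OP >> → -8 >> 3 = -1. Stack: [-1]
LOAD_FAST b → push -8. Stack: [-1, -8]
BINARY_OP * → -1 * -8 = 8. Stack: [8]
STORE_FAST k → k=8. Stack: []
LOAD_FAST_LOAD_FAST a,k → push 35,8. Stack: [35, 8]
BINARY_OP - → 35 - 8 = 27. Stack: [27]
STORE_FAST r → r=27. Stack: []
LOAD_FAST_LOAD_FAST a,a → push 35,35. Stack: [35, 35]
BINARY_OP % → 35 % 35 = 0. Stack: [0]
STORE_FAST m → m=0. Stack: []
LOAD_FAST_LOAD_FAST r,m → push 27,0. Stack: [27, 0]
BINARY_OP + → 27 + 0 = 27. Stack: [27]
STORE_FAST k → k=27. Stack: []
LOAD_FAST k → push 27. Stack: [27]
LOAD_CONST → push 12. Stack: [27, 12]
BINARY_OP + → 27 + 12 = 39. Stack: [39]
STORE_FAST k → k=39. Stack: []
LOAD_FAST m → push 0. Stack: [0]
LOAD_CONST → push 9. Stack: [0, 9]
BINARY_OP * → 0 * 9 = 0. Stack: [0]
LOAD_CONST → push 11. Stack: [0, 11]
LOAD_FAST a → push 35. Stack: [0, 11, 35]
BINARY_OP + → 11 + 35 = 46. Stack: [0, 46]
BINARY_OP % → 0 % 46 = 0. Stack: [0]
STORE_FAST m → m=0. Stack: []
LOAD_FAST_LOAD_FAST m,k → push 0,39. Stack: [0, 39]
BINARY_OP - → 0 - 39 = -39. Stack: [-39]
LOAD_FAST a → push 35. Stack: [-39, 35]
BINARY_OP & → -39 & 35 = 1. Stack: [1]
STORE_FAST u → u=1. Stack: []
LOAD_FAST u → push 1. Stack: [1]
LOAD_CONST → push 9. Stack: [1, 9]
BINARY_OP + → 1 + 9 = 10. Stack: [10]
LOAD_FAST_LOAD_FAST b,r → push -8,27. Stack: [10, -8, 27]
BINARY_OP * → -8 * 27 = -216. Stack: [10, -216]
BINARY_OP & → 10 & -216 = 8. Stack: [8]
STORE_FAST q → q=8. Stack: []
LOAD_FAST q → push 8. Stack: [8]
RETURN_VALUE → return 8.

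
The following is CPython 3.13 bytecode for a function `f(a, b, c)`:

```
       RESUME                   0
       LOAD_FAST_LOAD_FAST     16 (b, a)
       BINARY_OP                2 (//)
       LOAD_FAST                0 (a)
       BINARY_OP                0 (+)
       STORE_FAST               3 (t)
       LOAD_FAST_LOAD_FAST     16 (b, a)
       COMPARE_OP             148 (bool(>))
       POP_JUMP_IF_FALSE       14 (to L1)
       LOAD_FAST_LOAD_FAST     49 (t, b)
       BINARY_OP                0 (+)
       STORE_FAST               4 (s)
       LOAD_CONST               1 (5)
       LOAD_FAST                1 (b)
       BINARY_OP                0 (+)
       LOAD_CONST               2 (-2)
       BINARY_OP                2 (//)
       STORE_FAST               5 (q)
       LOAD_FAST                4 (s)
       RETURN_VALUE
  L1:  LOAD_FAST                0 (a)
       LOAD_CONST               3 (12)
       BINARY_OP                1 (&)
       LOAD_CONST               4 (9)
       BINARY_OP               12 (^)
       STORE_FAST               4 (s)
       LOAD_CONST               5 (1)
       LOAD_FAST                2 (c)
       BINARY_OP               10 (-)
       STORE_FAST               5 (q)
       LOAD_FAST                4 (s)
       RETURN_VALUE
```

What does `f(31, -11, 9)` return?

LOAD_FAST_LOAD_FAST b,a → push -11,31. Stack: [-11, 31]
BINARY_OP // → -11 // 31 = -1. Stack: [-1]
LOAD_FAST a → push 31. Stack: [-1, 31]
BINARY_OP + → -1 + 31 = 30. Stack: [30]
STORE_FAST t → t=30. Stack: []
LOAD_FAST_LOAD_FAST b,a → push -11,31. Stack: [-11, 31]
COMPARE_OP bool(>) → -11 vs 31 = False. Stack: [False]
POP_JUMP_IF_FALSE → pop False; jump. Stack: []
LOAD_FAST a → push 31. Stack: [31]
LOAD_CONST → push 12. Stack: [31, 12]
BINARY_OP & → 31 & 12 = 12. Stack: [12]
LOAD_CONST → push 9. Stack: [12, 9]
BINARY_OP ^ → 12 ^ 9 = 5. Stack: [5]
STORE_FAST s → s=5. Stack: []
LOAD_CONST → push 1. Stack: [1]
LOAD_FAST c → push 9. Stack: [1, 9]
BINARY_OP - → 1 - 9 = -8. Stack: [-8]
STORE_FAST q → q=-8. Stack: []
LOAD_FAST s → push 5. Stack: [5]
RETURN_VALUE → return 5.

5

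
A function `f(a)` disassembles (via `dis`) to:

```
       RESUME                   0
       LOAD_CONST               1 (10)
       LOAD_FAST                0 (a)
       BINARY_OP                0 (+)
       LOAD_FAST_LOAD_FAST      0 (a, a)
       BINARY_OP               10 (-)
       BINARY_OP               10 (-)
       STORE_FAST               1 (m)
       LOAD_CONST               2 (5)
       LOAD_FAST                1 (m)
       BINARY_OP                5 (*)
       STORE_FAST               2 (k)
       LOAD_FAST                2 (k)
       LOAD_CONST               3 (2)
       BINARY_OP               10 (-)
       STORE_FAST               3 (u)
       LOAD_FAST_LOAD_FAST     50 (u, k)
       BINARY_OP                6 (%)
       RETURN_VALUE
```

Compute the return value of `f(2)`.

LOAD_CONST → push 10. Stack: [10]
LOAD_FAST a → push 2. Stack: [10, 2]
BINARY_OP + → 10 + 2 = 12. Stack: [12]
LOAD_FAST_LOAD_FAST a,a → push 2,2. Stack: [12, 2, 2]
BINARY_OP - → 2 - 2 = 0. Stack: [12, 0]
BINARY_OP - → 12 - 0 = 12. Stack: [12]
STORE_FAST m → m=12. Stack: []
LOAD_CONST → push 5. Stack: [5]
LOAD_FAST m → push 12. Stack: [5, 12]
BINARY_OP * → 5 * 12 = 60. Stack: [60]
STORE_FAST k → k=60. Stack: []
LOAD_FAST k → push 60. Stack: [60]
LOAD_CONST → push 2. Stack: [60, 2]
BINARY_OP - → 60 - 2 = 58. Stack: [58]
STORE_FAST u → u=58. Stack: []
LOAD_FAST_LOAD_FAST u,k → push 58,60. Stack: [58, 60]
BINARY_OP % → 58 % 60 = 58. Stack: [58]
RETURN_VALUE → return 58.

58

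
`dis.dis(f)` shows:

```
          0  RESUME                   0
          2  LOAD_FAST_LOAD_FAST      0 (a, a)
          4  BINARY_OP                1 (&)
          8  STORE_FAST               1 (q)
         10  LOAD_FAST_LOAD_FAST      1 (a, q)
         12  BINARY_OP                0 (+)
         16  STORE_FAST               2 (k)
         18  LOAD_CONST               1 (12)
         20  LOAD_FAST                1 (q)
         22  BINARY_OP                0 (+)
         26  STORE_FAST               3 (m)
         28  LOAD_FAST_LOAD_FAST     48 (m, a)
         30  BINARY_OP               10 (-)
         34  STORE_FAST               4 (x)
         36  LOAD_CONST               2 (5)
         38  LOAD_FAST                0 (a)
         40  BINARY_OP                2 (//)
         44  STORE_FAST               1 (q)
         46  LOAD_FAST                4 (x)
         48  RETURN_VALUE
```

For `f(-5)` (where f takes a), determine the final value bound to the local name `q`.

LOAD_FAST_LOAD_FAST a,a → push -5,-5. Stack: [-5, -5]
BINARY_OP & → -5 & -5 = -5. Stack: [-5]
STORE_FAST q → q=-5. Stack: []
LOAD_FAST_LOAD_FAST a,q → push -5,-5. Stack: [-5, -5]
BINARY_OP + → -5 + -5 = -10. Stack: [-10]
STORE_FAST k → k=-10. Stack: []
LOAD_CONST → push 12. Stack: [12]
LOAD_FAST q → push -5. Stack: [12, -5]
BINARY_OP + → 12 + -5 = 7. Stack: [7]
STORE_FAST m → m=7. Stack: []
LOAD_FAST_LOAD_FAST m,a → push 7,-5. Stack: [7, -5]
BINARY_OP - → 7 - -5 = 12. Stack: [12]
STORE_FAST x → x=12. Stack: []
LOAD_CONST → push 5. Stack: [5]
LOAD_FAST a → push -5. Stack: [5, -5]
BINARY_OP // → 5 // -5 = -1. Stack: [-1]
STORE_FAST q → q=-1. Stack: []
LOAD_FAST x → push 12. Stack: [12]
RETURN_VALUE → return 12.

-1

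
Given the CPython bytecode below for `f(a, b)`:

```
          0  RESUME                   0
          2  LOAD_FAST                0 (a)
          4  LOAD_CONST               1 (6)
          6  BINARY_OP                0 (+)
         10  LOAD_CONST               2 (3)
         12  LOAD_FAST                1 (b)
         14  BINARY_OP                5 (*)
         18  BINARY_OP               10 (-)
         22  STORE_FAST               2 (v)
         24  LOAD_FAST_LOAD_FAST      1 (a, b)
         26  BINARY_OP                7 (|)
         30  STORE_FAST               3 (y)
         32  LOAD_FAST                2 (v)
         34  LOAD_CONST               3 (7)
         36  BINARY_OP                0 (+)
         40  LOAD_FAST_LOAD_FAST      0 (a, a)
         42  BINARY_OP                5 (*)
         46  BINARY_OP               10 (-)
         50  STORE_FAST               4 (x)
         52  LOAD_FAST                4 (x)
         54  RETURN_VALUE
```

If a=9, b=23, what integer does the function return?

-128

LOAD_FAST a → push 9. Stack: [9]
LOAD_CONST → push 6. Stack: [9, 6]
BINARY_OP + → 9 + 6 = 15. Stack: [15]
LOAD_CONST → push 3. Stack: [15, 3]
LOAD_FAST b → push 23. Stack: [15, 3, 23]
BINARY_OP * → 3 * 23 = 69. Stack: [15, 69]
BINARY_OP - → 15 - 69 = -54. Stack: [-54]
STORE_FAST v → v=-54. Stack: []
LOAD_FAST_LOAD_FAST a,b → push 9,23. Stack: [9, 23]
BINARY_OP | → 9 | 23 = 31. Stack: [31]
STORE_FAST y → y=31. Stack: []
LOAD_FAST v → push -54. Stack: [-54]
LOAD_CONST → push 7. Stack: [-54, 7]
BINARY_OP + → -54 + 7 = -47. Stack: [-47]
LOAD_FAST_LOAD_FAST a,a → push 9,9. Stack: [-47, 9, 9]
BINARY_OP * → 9 * 9 = 81. Stack: [-47, 81]
BINARY_OP - → -47 - 81 = -128. Stack: [-128]
STORE_FAST x → x=-128. Stack: []
LOAD_FAST x → push -128. Stack: [-128]
RETURN_VALUE → return -128.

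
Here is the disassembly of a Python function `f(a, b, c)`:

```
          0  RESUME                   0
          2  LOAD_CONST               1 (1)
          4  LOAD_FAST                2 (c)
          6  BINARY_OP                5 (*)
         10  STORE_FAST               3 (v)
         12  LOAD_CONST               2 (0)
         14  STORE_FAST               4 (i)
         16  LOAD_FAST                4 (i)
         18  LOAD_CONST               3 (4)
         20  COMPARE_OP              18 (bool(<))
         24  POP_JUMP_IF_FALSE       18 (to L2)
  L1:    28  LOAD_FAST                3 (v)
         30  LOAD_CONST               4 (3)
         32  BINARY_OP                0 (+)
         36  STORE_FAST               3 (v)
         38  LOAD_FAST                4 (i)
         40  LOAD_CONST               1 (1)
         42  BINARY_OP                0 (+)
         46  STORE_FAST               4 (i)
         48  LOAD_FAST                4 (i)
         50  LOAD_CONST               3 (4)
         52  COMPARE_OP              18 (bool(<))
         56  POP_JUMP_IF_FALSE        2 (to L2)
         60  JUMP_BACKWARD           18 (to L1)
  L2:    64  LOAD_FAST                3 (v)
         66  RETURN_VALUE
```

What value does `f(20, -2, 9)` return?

21

LOAD_CONST → push 1. Stack: [1]
LOAD_FAST c → push 9. Stack: [1, 9]
BINARY_OP * → 1 * 9 = 9. Stack: [9]
STORE_FAST v → v=9. Stack: []
LOAD_CONST → push 0. Stack: [0]
STORE_FAST i → i=0. Stack: []
LOAD_FAST i → push 0. Stack: [0]
LOAD_CONST → push 4. Stack: [0, 4]
COMPARE_OP bool(<) → 0 vs 4 = True. Stack: [True]
POP_JUMP_IF_FALSE → pop True; no jump. Stack: []
LOAD_FAST v → push 9. Stack: [9]
LOAD_CONST → push 3. Stack: [9, 3]
BINARY_OP + → 9 + 3 = 12. Stack: [12]
STORE_FAST v → v=12. Stack: []
LOAD_FAST i → push 0. Stack: [0]
LOAD_CONST → push 1. Stack: [0, 1]
BINARY_OP + → 0 + 1 = 1. Stack: [1]
STORE_FAST i → i=1. Stack: []
LOAD_FAST i → push 1. Stack: [1]
LOAD_CONST → push 4. Stack: [1, 4]
COMPARE_OP bool(<) → 1 vs 4 = True. Stack: [True]
POP_JUMP_IF_FALSE → pop True; no jump. Stack: []
LOAD_FAST v → push 12. Stack: [12]
LOAD_CONST → push 3. Stack: [12, 3]
BINARY_OP + → 12 + 3 = 15. Stack: [15]
STORE_FAST v → v=15. Stack: []
LOAD_FAST i → push 1. Stack: [1]
LOAD_CONST → push 1. Stack: [1, 1]
BINARY_OP + → 1 + 1 = 2. Stack: [2]
STORE_FAST i → i=2. Stack: []
LOAD_FAST i → push 2. Stack: [2]
LOAD_CONST → push 4. Stack: [2, 4]
COMPARE_OP bool(<) → 2 vs 4 = True. Stack: [True]
POP_JUMP_IF_FALSE → pop True; no jump. Stack: []
LOAD_FAST v → push 15. Stack: [15]
LOAD_CONST → push 3. Stack: [15, 3]
BINARY_OP + → 15 + 3 = 18. Stack: [18]
STORE_FAST v → v=18. Stack: []
LOAD_FAST i → push 2. Stack: [2]
LOAD_CONST → push 1. Stack: [2, 1]
BINARY_OP + → 2 + 1 = 3. Stack: [3]
STORE_FAST i → i=3. Stack: []
LOAD_FAST i → push 3. Stack: [3]
LOAD_CONST → push 4. Stack: [3, 4]
COMPARE_OP bool(<) → 3 vs 4 = True. Stack: [True]
POP_JUMP_IF_FALSE → pop True; no jump. Stack: []
LOAD_FAST v → push 18. Stack: [18]
LOAD_CONST → push 3. Stack: [18, 3]
BINARY_OP + → 18 + 3 = 21. Stack: [21]
STORE_FAST v → v=21. Stack: []
LOAD_FAST i → push 3. Stack: [3]
LOAD_CONST → push 1. Stack: [3, 1]
BINARY_OP + → 3 + 1 = 4. Stack: [4]
STORE_FAST i → i=4. Stack: []
LOAD_FAST i → push 4. Stack: [4]
LOAD_CONST → push 4. Stack: [4, 4]
COMPARE_OP bool(<) → 4 vs 4 = False. Stack: [False]
POP_JUMP_IF_FALSE → pop False; jump. Stack: []
LOAD_FAST v → push 21. Stack: [21]
RETURN_VALUE → return 21.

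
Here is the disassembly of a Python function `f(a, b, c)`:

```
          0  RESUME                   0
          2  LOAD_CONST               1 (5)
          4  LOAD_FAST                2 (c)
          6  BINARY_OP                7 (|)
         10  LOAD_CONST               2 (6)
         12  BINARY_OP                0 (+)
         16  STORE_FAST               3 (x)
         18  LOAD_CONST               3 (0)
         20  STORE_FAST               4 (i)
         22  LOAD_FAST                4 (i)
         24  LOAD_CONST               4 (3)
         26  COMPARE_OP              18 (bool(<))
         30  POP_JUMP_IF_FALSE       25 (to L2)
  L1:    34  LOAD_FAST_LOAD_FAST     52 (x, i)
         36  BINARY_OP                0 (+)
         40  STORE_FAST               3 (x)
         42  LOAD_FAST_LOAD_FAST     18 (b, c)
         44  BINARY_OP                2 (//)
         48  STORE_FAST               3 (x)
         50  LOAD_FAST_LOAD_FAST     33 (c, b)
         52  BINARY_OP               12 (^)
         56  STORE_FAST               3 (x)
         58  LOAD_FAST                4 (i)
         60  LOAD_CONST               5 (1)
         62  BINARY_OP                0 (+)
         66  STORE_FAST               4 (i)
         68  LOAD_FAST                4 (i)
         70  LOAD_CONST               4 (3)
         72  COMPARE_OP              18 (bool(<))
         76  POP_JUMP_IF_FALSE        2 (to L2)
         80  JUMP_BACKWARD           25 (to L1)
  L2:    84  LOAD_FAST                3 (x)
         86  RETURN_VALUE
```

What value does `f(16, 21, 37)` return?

48

LOAD_CONST → push 5
LOAD_FAST c → push 37
BINARY_OP | → 5 | 37 = 37
LOAD_CONST → push 6
BINARY_OP + → 37 + 6 = 43
STORE_FAST x → x=43
LOAD_CONST → push 0
STORE_FAST i → i=0
LOAD_FAST i → push 0
LOAD_CONST → push 3
COMPARE_OP bool(<) → 0 vs 3 = True
POP_JUMP_IF_FALSE → pop True; no jump
LOAD_FAST_LOAD_FAST x,i → push 43,0
BINARY_OP + → 43 + 0 = 43
STORE_FAST x → x=43
LOAD_FAST_LOAD_FAST b,c → push 21,37
BINARY_OP // → 21 // 37 = 0
STORE_FAST x → x=0
LOAD_FAST_LOAD_FAST c,b → push 37,21
BINARY_OP ^ → 37 ^ 21 = 48
STORE_FAST x → x=48
LOAD_FAST i → push 0
LOAD_CONST → push 1
BINARY_OP + → 0 + 1 = 1
STORE_FAST i → i=1
LOAD_FAST i → push 1
LOAD_CONST → push 3
COMPARE_OP bool(<) → 1 vs 3 = True
POP_JUMP_IF_FALSE → pop True; no jump
LOAD_FAST_LOAD_FAST x,i → push 48,1
BINARY_OP + → 48 + 1 = 49
STORE_FAST x → x=49
LOAD_FAST_LOAD_FAST b,c → push 21,37
BINARY_OP // → 21 // 37 = 0
STORE_FAST x → x=0
LOAD_FAST_LOAD_FAST c,b → push 37,21
BINARY_OP ^ → 37 ^ 21 = 48
STORE_FAST x → x=48
LOAD_FAST i → push 1
LOAD_CONST → push 1
BINARY_OP + → 1 + 1 = 2
STORE_FAST i → i=2
LOAD_FAST i → push 2
LOAD_CONST → push 3
COMPARE_OP bool(<) → 2 vs 3 = True
POP_JUMP_IF_FALSE → pop True; no jump
LOAD_FAST_LOAD_FAST x,i → push 48,2
BINARY_OP + → 48 + 2 = 50
STORE_FAST x → x=50
LOAD_FAST_LOAD_FAST b,c → push 21,37
BINARY_OP // → 21 // 37 = 0
STORE_FAST x → x=0
LOAD_FAST_LOAD_FAST c,b → push 37,21
BINARY_OP ^ → 37 ^ 21 = 48
STORE_FAST x → x=48
LOAD_FAST i → push 2
LOAD_CONST → push 1
BINARY_OP + → 2 + 1 = 3
STORE_FAST i → i=3
LOAD_FAST i → push 3
LOAD_CONST → push 3
COMPARE_OP bool(<) → 3 vs 3 = False
POP_JUMP_IF_FALSE → pop False; jump
LOAD_FAST x → push 48
RETURN_VALUE → return 48.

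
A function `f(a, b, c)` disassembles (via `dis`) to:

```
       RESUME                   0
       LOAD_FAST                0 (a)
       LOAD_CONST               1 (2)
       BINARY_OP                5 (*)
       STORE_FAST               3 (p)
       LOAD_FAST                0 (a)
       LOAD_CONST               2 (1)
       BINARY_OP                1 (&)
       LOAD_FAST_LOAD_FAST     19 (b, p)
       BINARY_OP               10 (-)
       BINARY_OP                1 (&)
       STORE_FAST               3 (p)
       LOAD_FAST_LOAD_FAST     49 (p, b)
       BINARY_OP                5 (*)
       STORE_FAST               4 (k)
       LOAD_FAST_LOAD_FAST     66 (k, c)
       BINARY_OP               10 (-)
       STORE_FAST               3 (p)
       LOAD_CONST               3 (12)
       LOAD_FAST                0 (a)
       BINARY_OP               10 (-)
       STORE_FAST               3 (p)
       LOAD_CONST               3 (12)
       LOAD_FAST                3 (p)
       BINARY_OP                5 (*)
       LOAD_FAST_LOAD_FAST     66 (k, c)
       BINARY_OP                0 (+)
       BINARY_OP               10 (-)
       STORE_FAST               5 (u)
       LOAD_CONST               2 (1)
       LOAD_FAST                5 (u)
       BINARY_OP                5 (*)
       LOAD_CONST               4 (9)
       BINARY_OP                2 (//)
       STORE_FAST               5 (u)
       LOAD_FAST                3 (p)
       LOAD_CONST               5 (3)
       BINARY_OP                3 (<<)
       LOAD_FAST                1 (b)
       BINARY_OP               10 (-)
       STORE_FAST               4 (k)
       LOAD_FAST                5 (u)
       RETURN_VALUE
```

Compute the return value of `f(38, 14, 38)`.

-39

LOAD_FAST a → push 38. Stack: [38]
LOAD_CONST → push 2. Stack: [38, 2]
BINARY_OP * → 38 * 2 = 76. Stack: [76]
STORE_FAST p → p=76. Stack: []
LOAD_FAST a → push 38. Stack: [38]
LOAD_CONST → push 1. Stack: [38, 1]
BINARY_OP & → 38 & 1 = 0. Stack: [0]
LOAD_FAST_LOAD_FAST b,p → push 14,76. Stack: [0, 14, 76]
BINARY_OP - → 14 - 76 = -62. Stack: [0, -62]
BINARY_OP & → 0 & -62 = 0. Stack: [0]
STORE_FAST p → p=0. Stack: []
LOAD_FAST_LOAD_FAST p,b → push 0,14. Stack: [0, 14]
BINARY_OP * → 0 * 14 = 0. Stack: [0]
STORE_FAST k → k=0. Stack: []
LOAD_FAST_LOAD_FAST k,c → push 0,38. Stack: [0, 38]
BINARY_OP - → 0 - 38 = -38. Stack: [-38]
STORE_FAST p → p=-38. Stack: []
LOAD_CONST → push 12. Stack: [12]
LOAD_FAST a → push 38. Stack: [12, 38]
BINARY_OP - → 12 - 38 = -26. Stack: [-26]
STORE_FAST p → p=-26. Stack: []
LOAD_CONST → push 12. Stack: [12]
LOAD_FAST p → push -26. Stack: [12, -26]
BINARY_OP * → 12 * -26 = -312. Stack: [-312]
LOAD_FAST_LOAD_FAST k,c → push 0,38. Stack: [-312, 0, 38]
BINARY_OP + → 0 + 38 = 38. Stack: [-312, 38]
BINARY_OP - → -312 - 38 = -350. Stack: [-350]
STORE_FAST u → u=-350. Stack: []
LOAD_CONST → push 1. Stack: [1]
LOAD_FAST u → push -350. Stack: [1, -350]
BINARY_OP * → 1 * -350 = -350. Stack: [-350]
LOAD_CONST → push 9. Stack: [-350, 9]
BINARY_OP // → -350 // 9 = -39. Stack: [-39]
STORE_FAST u → u=-39. Stack: []
LOAD_FAST p → push -26. Stack: [-26]
LOAD_CONST → push 3. Stack: [-26, 3]
BINARY_OP << → -26 << 3 = -208. Stack: [-208]
LOAD_FAST b → push 14. Stack: [-208, 14]
BINARY_OP - → -208 - 14 = -222. Stack: [-222]
STORE_FAST k → k=-222. Stack: []
LOAD_FAST u → push -39. Stack: [-39]
RETURN_VALUE → return -39.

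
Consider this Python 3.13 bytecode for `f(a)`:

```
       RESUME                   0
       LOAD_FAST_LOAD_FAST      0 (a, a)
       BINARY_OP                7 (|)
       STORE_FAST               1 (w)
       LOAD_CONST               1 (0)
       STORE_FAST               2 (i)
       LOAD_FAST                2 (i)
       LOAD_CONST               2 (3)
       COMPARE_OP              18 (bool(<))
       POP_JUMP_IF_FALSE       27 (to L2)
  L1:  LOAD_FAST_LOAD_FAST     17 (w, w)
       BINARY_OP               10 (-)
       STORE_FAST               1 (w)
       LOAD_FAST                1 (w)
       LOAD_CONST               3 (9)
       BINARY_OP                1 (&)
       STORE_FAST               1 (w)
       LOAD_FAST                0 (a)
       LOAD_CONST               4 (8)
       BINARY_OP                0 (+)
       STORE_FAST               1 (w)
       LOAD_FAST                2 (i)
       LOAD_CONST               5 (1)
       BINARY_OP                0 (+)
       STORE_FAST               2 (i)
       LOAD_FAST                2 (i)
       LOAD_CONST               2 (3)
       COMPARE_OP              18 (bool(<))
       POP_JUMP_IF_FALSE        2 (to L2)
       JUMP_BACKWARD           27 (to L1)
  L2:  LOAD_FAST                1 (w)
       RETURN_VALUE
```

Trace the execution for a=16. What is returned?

LOAD_FAST_LOAD_FAST a,a → push 16,16
BINARY_OP | → 16 | 16 = 16
STORE_FAST w → w=16
LOAD_CONST → push 0
STORE_FAST i → i=0
LOAD_FAST i → push 0
LOAD_CONST → push 3
COMPARE_OP bool(<) → 0 vs 3 = True
POP_JUMP_IF_FALSE → pop True; no jump
LOAD_FAST_LOAD_FAST w,w → push 16,16
BINARY_OP - → 16 - 16 = 0
STORE_FAST w → w=0
LOAD_FAST w → push 0
LOAD_CONST → push 9
BINARY_OP & → 0 & 9 = 0
STORE_FAST w → w=0
LOAD_FAST a → push 16
LOAD_CONST → push 8
BINARY_OP + → 16 + 8 = 24
STORE_FAST w → w=24
LOAD_FAST i → push 0
LOAD_CONST → push 1
BINARY_OP + → 0 + 1 = 1
STORE_FAST i → i=1
LOAD_FAST i → push 1
LOAD_CONST → push 3
COMPARE_OP bool(<) → 1 vs 3 = True
POP_JUMP_IF_FALSE → pop True; no jump
LOAD_FAST_LOAD_FAST w,w → push 24,24
BINARY_OP - → 24 - 24 = 0
STORE_FAST w → w=0
LOAD_FAST w → push 0
LOAD_CONST → push 9
BINARY_OP & → 0 & 9 = 0
STORE_FAST w → w=0
LOAD_FAST a → push 16
LOAD_CONST → push 8
BINARY_OP + → 16 + 8 = 24
STORE_FAST w → w=24
LOAD_FAST i → push 1
LOAD_CONST → push 1
BINARY_OP + → 1 + 1 = 2
STORE_FAST i → i=2
LOAD_FAST i → push 2
LOAD_CONST → push 3
COMPARE_OP bool(<) → 2 vs 3 = True
POP_JUMP_IF_FALSE → pop True; no jump
LOAD_FAST_LOAD_FAST w,w → push 24,24
BINARY_OP - → 24 - 24 = 0
STORE_FAST w → w=0
LOAD_FAST w → push 0
LOAD_CONST → push 9
BINARY_OP & → 0 & 9 = 0
STORE_FAST w → w=0
LOAD_FAST a → push 16
LOAD_CONST → push 8
BINARY_OP + → 16 + 8 = 24
STORE_FAST w → w=24
LOAD_FAST i → push 2
LOAD_CONST → push 1
BINARY_OP + → 2 + 1 = 3
STORE_FAST i → i=3
LOAD_FAST i → push 3
LOAD_CONST → push 3
COMPARE_OP bool(<) → 3 vs 3 = False
POP_JUMP_IF_FALSE → pop False; jump
LOAD_FAST w → push 24
RETURN_VALUE → return 24.

24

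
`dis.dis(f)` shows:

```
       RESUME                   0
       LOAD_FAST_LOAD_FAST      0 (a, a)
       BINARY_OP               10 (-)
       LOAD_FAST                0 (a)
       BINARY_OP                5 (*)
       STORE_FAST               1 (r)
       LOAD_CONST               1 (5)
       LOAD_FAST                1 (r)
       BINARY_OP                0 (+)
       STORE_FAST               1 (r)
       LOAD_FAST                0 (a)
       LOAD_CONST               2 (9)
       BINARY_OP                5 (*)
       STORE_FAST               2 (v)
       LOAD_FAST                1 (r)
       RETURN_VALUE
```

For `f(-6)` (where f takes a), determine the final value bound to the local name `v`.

LOAD_FAST_LOAD_FAST a,a → push -6,-6. Stack: [-6, -6]
BINARY_OP - → -6 - -6 = 0. Stack: [0]
LOAD_FAST a → push -6. Stack: [0, -6]
BINARY_OP * → 0 * -6 = 0. Stack: [0]
STORE_FAST r → r=0. Stack: []
LOAD_CONST → push 5. Stack: [5]
LOAD_FAST r → push 0. Stack: [5, 0]
BINARY_OP + → 5 + 0 = 5. Stack: [5]
STORE_FAST r → r=5. Stack: []
LOAD_FAST a → push -6. Stack: [-6]
LOAD_CONST → push 9. Stack: [-6, 9]
BINARY_OP * → -6 * 9 = -54. Stack: [-54]
STORE_FAST v → v=-54. Stack: []
LOAD_FAST r → push 5. Stack: [5]
RETURN_VALUE → return 5.

-54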